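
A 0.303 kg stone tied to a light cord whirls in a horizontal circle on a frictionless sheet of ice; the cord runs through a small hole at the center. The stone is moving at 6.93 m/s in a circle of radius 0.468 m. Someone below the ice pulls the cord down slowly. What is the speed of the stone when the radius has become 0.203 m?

v₂ ≈ 16.0 m/s

Central (radial) force ⇒ zero torque about the center ⇒ m v r is constant.
v₂ = v₁ r₁ / r₂ = (6.93)(0.468) / (0.203) = 15.98 m/s.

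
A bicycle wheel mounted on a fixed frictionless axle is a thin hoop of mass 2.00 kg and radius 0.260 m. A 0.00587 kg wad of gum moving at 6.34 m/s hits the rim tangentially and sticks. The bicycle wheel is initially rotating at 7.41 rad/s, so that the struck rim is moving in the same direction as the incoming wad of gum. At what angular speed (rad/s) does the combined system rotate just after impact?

The axle reaction passes through the axle and exerts no torque about it; angular momentum about the axle is conserved through the impact.
I_p = (2.00)(0.260)² = 0.1352 kg·m². Taking the sense of the wad of gum's angular momentum as positive, L_{wad} = m v R = (0.00587)(6.34)(0.260) = 0.009676 kg·m²/s.
L_i = +I_p ω_p + m v R = +(0.1352)(7.41) + 0.009676 = 1.012 kg·m²/s.
After sticking, I_f = I_p + m R² = 0.1352 + (0.00587)(0.260)² = 0.1356 kg·m².
ω_f = L_i / I_f = 1.012 / 0.1356 = 7.460 rad/s.

|ω_f| ≈ 7.46 rad/s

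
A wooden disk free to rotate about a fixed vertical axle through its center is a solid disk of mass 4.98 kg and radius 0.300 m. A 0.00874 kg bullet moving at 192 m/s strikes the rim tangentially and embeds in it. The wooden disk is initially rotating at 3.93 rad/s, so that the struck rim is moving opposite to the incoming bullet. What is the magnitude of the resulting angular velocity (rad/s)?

|ω_f| ≈ 1.68 rad/s

The axle reaction passes through the axle and exerts no torque about it; angular momentum about the axle is conserved through the impact.
I_p = ½(4.98)(0.300)² = 0.2241 kg·m². Taking the sense of the bullet's angular momentum as positive, L_{bullet} = m v R = (0.00874)(192)(0.300) = 0.5034 kg·m²/s.
L_i = −I_p ω_p + m v R = −(0.2241)(3.93) + 0.5034 = -0.3773 kg·m²/s.
After sticking, I_f = I_p + m R² = 0.2241 + (0.00874)(0.300)² = 0.2249 kg·m².
ω_f = L_i / I_f = -0.3773 / 0.2249 = -1.678 rad/s.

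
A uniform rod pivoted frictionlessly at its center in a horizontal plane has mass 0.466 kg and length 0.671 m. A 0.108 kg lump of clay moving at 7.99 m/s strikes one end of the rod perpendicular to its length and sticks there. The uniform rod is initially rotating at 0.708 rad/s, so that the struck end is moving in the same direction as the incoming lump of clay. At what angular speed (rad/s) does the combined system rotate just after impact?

About the pivot the impulsive forces during the collision are internal, so angular momentum about that axis is conserved.
I_p = (1/12)(0.466)(0.671)² = 0.01748 kg·m². Taking the sense of the lump of clay's angular momentum as positive, L_{lump} = m v R = (0.108)(7.99)(0.671/2) = 0.2895 kg·m²/s.
L_i = +I_p ω_p + m v R = +(0.01748)(0.708) + 0.2895 = 0.3019 kg·m²/s.
After sticking, I_f = I_p + m R² = 0.01748 + (0.108)(0.671/2)² = 0.02964 kg·m².
ω_f = L_i / I_f = 0.3019 / 0.02964 = 10.18 rad/s.

|ω_f| ≈ 10.2 rad/s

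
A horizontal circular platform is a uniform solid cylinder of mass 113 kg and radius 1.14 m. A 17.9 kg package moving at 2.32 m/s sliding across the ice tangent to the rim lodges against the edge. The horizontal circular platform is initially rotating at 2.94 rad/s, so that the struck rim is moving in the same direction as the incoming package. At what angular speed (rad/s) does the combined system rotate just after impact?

|ω_f| ≈ 2.72 rad/s

The axle reaction passes through the central axle and exerts no torque about it; angular momentum about the central axle is conserved through the impact.
I_p = ½(113)(1.14)² = 73.43 kg·m². Taking the sense of the package's angular momentum as positive, L_{package} = m v R = (17.9)(2.32)(1.14) = 47.34 kg·m²/s.
L_i = +I_p ω_p + m v R = +(73.43)(2.94) + 47.34 = 263.2 kg·m²/s.
After sticking, I_f = I_p + m R² = 73.43 + (17.9)(1.14)² = 96.69 kg·m².
ω_f = L_i / I_f = 263.2 / 96.69 = 2.722 rad/s.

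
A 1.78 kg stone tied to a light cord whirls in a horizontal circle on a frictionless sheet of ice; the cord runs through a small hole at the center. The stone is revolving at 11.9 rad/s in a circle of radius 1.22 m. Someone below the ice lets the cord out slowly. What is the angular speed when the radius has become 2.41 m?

The constraining force is radial, so m r² ω about the center is conserved.
ω₂ = ω₁ (r₁/r₂)² = (11.9)(1.22/2.41)² = 3.050 rad/s.

ω₂ ≈ 3.05 rad/s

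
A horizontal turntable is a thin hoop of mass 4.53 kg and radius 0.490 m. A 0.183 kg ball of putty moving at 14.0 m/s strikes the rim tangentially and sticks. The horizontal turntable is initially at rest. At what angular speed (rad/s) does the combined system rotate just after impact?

About the axle the impulsive forces during the collision are internal, so angular momentum about that axis is conserved.
I_p = (4.53)(0.490)² = 1.088 kg·m². Taking the sense of the ball of putty's angular momentum as positive, L_{ball} = m v R = (0.183)(14.0)(0.490) = 1.255 kg·m²/s.
L_i = 0 + 1.255 = 1.255 kg·m²/s.
After sticking, I_f = I_p + m R² = 1.088 + (0.183)(0.490)² = 1.132 kg·m².
ω_f = L_i / I_f = 1.255 / 1.132 = 1.109 rad/s.

|ω_f| ≈ 1.11 rad/s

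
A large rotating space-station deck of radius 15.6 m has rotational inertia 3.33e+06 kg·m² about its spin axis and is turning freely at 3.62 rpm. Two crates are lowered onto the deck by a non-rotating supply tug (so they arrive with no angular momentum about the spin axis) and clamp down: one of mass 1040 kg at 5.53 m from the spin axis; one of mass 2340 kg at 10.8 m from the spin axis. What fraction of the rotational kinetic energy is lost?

fraction ≈ 0.0838

No external torque acts about the spin axis; L_before = L_after.
Added inertia Σmr² = (1040)(5.53)² + (2340)(10.8)² = 3.047e+05 kg·m²; I_f = 3.330e+06 + 3.047e+05 = 3.635e+06 kg·m².
ω_f = I_p ω_i / I_f = (3.330e+06)(3.62) / 3.635e+06 = 3.316 rpm.
KE_i = ½(3.330e+06)(0.3791 rad/s)² = 2.393e+05 J; KE_f = ½(3.635e+06)(0.3473)² = 2.192e+05 J.
Fraction lost = 0.08384.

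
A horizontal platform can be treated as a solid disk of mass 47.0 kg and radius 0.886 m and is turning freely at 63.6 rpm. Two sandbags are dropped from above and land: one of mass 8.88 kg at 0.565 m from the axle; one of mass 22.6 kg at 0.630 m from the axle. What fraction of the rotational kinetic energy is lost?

fraction ≈ 0.390

The added mass arrives with no angular momentum about the axle, and any external torque about the axle is negligible, so the system's angular momentum is conserved.
I_p = ½(47.0)(0.886)² = 18.45 kg·m².
Added inertia Σmr² = (8.88)(0.565)² + (22.6)(0.630)² = 11.80 kg·m²; I_f = 18.45 + 11.80 = 30.25 kg·m².
ω_f = I_p ω_i / I_f = (18.45)(63.6) / 30.25 = 38.78 rpm.
KE_i = ½(18.45)(6.660 rad/s)² = 409.1 J; KE_f = ½(30.25)(4.061)² = 249.5 J.
Fraction lost = 0.3902.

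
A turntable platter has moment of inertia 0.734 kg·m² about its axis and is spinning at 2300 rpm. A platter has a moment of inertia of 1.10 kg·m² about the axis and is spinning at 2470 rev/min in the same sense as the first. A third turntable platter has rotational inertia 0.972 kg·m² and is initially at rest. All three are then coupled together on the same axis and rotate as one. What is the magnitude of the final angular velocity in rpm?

|ω_f| ≈ 1570 rpm

No external torque acts about the common axis, so total angular momentum is conserved.
Taking A's sense as positive: L = (0.7340)(2300) + (1.100)(2470) = 4405 kg·m²·rpm.
Combined I = 0.7340 + 1.100 + 0.9720 = 2.806 kg·m².
ω_f = L / I = 4405 / 2.806 = 1570 rpm.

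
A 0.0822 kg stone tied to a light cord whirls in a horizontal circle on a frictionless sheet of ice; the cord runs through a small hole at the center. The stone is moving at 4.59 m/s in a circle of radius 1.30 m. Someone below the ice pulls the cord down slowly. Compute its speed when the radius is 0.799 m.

v₂ ≈ 7.47 m/s

The only horizontal force on the mass is along the cord (radial), so it exerts no torque about the hole and angular momentum m v r is conserved.
v₂ = v₁ r₁ / r₂ = (4.59)(1.30) / (0.799) = 7.468 m/s.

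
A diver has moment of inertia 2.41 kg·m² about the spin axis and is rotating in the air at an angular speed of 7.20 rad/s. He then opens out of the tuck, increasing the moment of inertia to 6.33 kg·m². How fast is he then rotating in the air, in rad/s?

ω₂ ≈ 2.74 rad/s

With no external torque about the axis, L is conserved: I₁ω₁ = I₂ω₂.
ω₂ = I₁ω₁ / I₂ = (2.410)(7.20 rad/s) / (6.330) = 2.741 rad/s.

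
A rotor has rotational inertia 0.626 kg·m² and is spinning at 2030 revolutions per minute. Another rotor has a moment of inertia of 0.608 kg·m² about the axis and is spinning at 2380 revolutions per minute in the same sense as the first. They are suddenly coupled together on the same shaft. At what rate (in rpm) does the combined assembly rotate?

The coupling torques are internal; angular momentum about the shared axis is conserved.
Taking A's sense as positive: L = (0.6260)(2030) + (0.6080)(2380) = 2718 kg·m²·rpm.
Combined I = 0.6260 + 0.6080 = 1.234 kg·m².
ω_f = L / I = 2718 / 1.234 = 2202 rpm.

|ω_f| ≈ 2200 rpm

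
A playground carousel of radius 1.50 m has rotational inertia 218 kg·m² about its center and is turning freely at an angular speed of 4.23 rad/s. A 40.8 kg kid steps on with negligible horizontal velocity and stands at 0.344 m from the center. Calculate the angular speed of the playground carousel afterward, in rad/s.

No external torque acts about the center; L_before = L_after.
Added inertia Σmr² = (40.8)(0.344)² = 4.828 kg·m²; I_f = 218.0 + 4.828 = 222.8 kg·m².
ω_f = I_p ω_i / I_f = (218.0)(4.23) / 222.8 = 4.138 rad/s.

ω_f ≈ 4.14 rad/s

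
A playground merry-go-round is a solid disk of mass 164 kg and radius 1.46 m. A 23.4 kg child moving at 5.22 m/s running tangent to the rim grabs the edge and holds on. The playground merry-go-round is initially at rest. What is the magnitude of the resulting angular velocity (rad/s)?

|ω_f| ≈ 0.794 rad/s

The axle reaction passes through the axle and exerts no torque about it; angular momentum about the axle is conserved through the impact.
I_p = ½(164)(1.46)² = 174.8 kg·m². Taking the sense of the child's angular momentum as positive, L_{child} = m v R = (23.4)(5.22)(1.46) = 178.3 kg·m²/s.
L_i = 0 + 178.3 = 178.3 kg·m²/s.
After sticking, I_f = I_p + m R² = 174.8 + (23.4)(1.46)² = 224.7 kg·m².
ω_f = L_i / I_f = 178.3 / 224.7 = 0.7938 rad/s.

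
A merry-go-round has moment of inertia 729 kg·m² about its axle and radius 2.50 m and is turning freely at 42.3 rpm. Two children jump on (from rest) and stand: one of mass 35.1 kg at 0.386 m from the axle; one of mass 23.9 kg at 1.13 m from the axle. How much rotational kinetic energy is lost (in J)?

The added mass arrives with no angular momentum about the axle, and any external torque about the axle is negligible, so the system's angular momentum is conserved.
Added inertia Σmr² = (35.1)(0.386)² + (23.9)(1.13)² = 35.75 kg·m²; I_f = 729.0 + 35.75 = 764.7 kg·m².
ω_f = I_p ω_i / I_f = (729.0)(42.3) / 764.7 = 40.32 rpm.
KE_i = ½(729.0)(4.430 rad/s)² = 7152 J; KE_f = ½(764.7)(4.223)² = 6818 J.

energy lost ≈ 334 J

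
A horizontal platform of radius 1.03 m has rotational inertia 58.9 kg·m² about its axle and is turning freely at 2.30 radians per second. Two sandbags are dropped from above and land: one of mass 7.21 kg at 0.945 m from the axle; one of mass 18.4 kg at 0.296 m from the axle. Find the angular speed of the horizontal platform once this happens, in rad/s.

No external torque acts about the axle; L_before = L_after.
Added inertia Σmr² = (7.21)(0.945)² + (18.4)(0.296)² = 8.051 kg·m²; I_f = 58.90 + 8.051 = 66.95 kg·m².
ω_f = I_p ω_i / I_f = (58.90)(2.30) / 66.95 = 2.023 rad/s.

ω_f ≈ 2.02 rad/s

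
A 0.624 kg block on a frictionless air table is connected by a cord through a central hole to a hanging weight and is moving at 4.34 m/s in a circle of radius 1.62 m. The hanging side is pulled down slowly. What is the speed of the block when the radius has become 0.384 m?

The only horizontal force on the mass is along the cord (radial), so it exerts no torque about the hole and angular momentum m v r is conserved.
v₂ = v₁ r₁ / r₂ = (4.34)(1.62) / (0.384) = 18.31 m/s.

v₂ ≈ 18.3 m/s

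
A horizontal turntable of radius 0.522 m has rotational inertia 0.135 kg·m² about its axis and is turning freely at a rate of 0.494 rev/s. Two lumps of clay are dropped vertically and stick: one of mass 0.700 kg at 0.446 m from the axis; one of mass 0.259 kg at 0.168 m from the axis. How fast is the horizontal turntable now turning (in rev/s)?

The added mass arrives with no angular momentum about the axis, and any external torque about the axis is negligible, so the system's angular momentum is conserved.
Added inertia Σmr² = (0.700)(0.446)² + (0.259)(0.168)² = 0.1466 kg·m²; I_f = 0.1350 + 0.1466 = 0.2816 kg·m².
ω_f = I_p ω_i / I_f = (0.1350)(0.494) / 0.2816 = 0.2369 rev/s.

ω_f ≈ 0.237 rev/s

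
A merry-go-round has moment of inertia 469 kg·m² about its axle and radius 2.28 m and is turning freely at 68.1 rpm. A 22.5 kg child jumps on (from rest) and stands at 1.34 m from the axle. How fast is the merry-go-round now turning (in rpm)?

No external torque acts about the axle; L_before = L_after.
Added inertia Σmr² = (22.5)(1.34)² = 40.40 kg·m²; I_f = 469.0 + 40.40 = 509.4 kg·m².
ω_f = I_p ω_i / I_f = (469.0)(68.1) / 509.4 = 62.70 rpm.

ω_f ≈ 62.7 rpm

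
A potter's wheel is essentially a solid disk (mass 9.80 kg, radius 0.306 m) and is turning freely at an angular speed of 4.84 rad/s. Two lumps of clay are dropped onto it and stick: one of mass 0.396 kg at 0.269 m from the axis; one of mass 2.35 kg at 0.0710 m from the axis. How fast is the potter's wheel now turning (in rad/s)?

No external torque acts about the axis; L_before = L_after.
I_p = ½(9.80)(0.306)² = 0.4588 kg·m².
Added inertia Σmr² = (0.396)(0.269)² + (2.35)(0.0710)² = 0.04050 kg·m²; I_f = 0.4588 + 0.04050 = 0.4993 kg·m².
ω_f = I_p ω_i / I_f = (0.4588)(4.84) / 0.4993 = 4.447 rad/s.

ω_f ≈ 4.45 rad/s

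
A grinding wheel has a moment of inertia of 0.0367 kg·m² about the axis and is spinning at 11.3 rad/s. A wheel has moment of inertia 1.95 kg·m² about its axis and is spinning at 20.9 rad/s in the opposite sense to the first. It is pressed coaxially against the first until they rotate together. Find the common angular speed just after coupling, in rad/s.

No external torque acts about the common axis, so total angular momentum is conserved.
Taking A's sense as positive: L = (0.03670)(11.3) − (1.950)(20.9) = -40.34 kg·m²·rad/s.
Combined I = 0.03670 + 1.950 = 1.987 kg·m².
ω_f = L / I = -40.34 / 1.987 = -20.31 rad/s.

|ω_f| ≈ 20.3 rad/s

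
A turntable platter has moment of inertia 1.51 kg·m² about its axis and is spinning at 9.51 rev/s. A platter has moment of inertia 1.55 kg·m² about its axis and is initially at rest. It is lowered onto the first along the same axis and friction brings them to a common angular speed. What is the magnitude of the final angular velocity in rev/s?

No external torque acts about the common axis, so total angular momentum is conserved.
Taking A's sense as positive: L = (1.510)(9.51) = 14.36 kg·m²·rev/s.
Combined I = 1.510 + 1.550 = 3.060 kg·m².
ω_f = L / I = 14.36 / 3.060 = 4.693 rev/s.

|ω_f| ≈ 4.69 rev/s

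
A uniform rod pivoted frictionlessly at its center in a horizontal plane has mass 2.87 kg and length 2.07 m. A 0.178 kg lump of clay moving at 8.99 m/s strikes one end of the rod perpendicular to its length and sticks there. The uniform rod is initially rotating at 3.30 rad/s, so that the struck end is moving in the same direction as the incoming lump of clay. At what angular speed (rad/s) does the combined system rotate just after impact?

|ω_f| ≈ 4.14 rad/s

About the pivot the impulsive forces during the collision are internal, so angular momentum about that axis is conserved.
I_p = (1/12)(2.87)(2.07)² = 1.025 kg·m². Taking the sense of the lump of clay's angular momentum as positive, L_{lump} = m v R = (0.178)(8.99)(2.07/2) = 1.656 kg·m²/s.
L_i = +I_p ω_p + m v R = +(1.025)(3.30) + 1.656 = 5.038 kg·m²/s.
After sticking, I_f = I_p + m R² = 1.025 + (0.178)(2.07/2)² = 1.215 kg·m².
ω_f = L_i / I_f = 5.038 / 1.215 = 4.145 rad/s.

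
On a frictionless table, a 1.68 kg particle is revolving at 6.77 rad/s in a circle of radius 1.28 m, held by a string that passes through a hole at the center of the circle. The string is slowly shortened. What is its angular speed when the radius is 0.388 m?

The constraining force is radial, so m r² ω about the center is conserved.
ω₂ = ω₁ (r₁/r₂)² = (6.77)(1.28/0.388)² = 73.68 rad/s.

ω₂ ≈ 73.7 rad/s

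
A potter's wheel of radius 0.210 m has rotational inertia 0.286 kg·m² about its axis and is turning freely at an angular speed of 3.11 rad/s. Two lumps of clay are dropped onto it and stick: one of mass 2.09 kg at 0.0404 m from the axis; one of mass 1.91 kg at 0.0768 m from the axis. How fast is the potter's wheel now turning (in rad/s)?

ω_f ≈ 2.96 rad/s

No external torque acts about the axis; L_before = L_after.
Added inertia Σmr² = (2.09)(0.0404)² + (1.91)(0.0768)² = 0.01468 kg·m²; I_f = 0.2860 + 0.01468 = 0.3007 kg·m².
ω_f = I_p ω_i / I_f = (0.2860)(3.11) / 0.3007 = 2.958 rad/s.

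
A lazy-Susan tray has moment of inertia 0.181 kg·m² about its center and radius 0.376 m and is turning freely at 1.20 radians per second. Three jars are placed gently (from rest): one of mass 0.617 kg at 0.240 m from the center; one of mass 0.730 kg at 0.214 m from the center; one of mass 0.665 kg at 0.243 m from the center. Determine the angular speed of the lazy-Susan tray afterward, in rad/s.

ω_f ≈ 0.751 rad/s

The added mass arrives with no angular momentum about the center, and any external torque about the center is negligible, so the system's angular momentum is conserved.
Added inertia Σmr² = (0.617)(0.240)² + (0.730)(0.214)² + (0.665)(0.243)² = 0.1082 kg·m²; I_f = 0.1810 + 0.1082 = 0.2892 kg·m².
ω_f = I_p ω_i / I_f = (0.1810)(1.20) / 0.2892 = 0.7509 rad/s.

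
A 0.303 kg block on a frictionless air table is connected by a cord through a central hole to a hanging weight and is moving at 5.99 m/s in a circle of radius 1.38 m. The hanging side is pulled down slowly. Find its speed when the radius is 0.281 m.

v₂ ≈ 29.4 m/s

Central (radial) force ⇒ zero torque about the center ⇒ m v r is constant.
v₂ = v₁ r₁ / r₂ = (5.99)(1.38) / (0.281) = 29.42 m/s.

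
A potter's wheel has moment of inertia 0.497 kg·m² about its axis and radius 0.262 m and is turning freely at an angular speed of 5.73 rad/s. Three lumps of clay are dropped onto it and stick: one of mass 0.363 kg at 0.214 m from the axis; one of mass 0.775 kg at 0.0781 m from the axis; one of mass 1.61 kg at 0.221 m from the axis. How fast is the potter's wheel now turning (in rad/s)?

ω_f ≈ 4.77 rad/s

No external torque acts about the axis; L_before = L_after.
Added inertia Σmr² = (0.363)(0.214)² + (0.775)(0.0781)² + (1.61)(0.221)² = 0.09999 kg·m²; I_f = 0.4970 + 0.09999 = 0.5970 kg·m².
ω_f = I_p ω_i / I_f = (0.4970)(5.73) / 0.5970 = 4.770 rad/s.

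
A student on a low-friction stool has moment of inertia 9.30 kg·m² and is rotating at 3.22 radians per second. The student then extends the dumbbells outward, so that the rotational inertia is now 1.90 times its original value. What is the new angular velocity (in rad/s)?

Angular momentum about the spin axis is conserved since the torque about it is zero.
I₂ = 1.90 × 9.30 = 17.67 kg·m².
ω₂ = I₁ω₁ / I₂ = (9.300)(3.22 rad/s) / (17.67) = 1.695 rad/s.

ω₂ ≈ 1.69 rad/s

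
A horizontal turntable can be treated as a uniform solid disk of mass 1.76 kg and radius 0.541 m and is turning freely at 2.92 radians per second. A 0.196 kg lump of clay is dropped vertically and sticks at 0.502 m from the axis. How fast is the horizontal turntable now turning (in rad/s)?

No external torque acts about the axis; L_before = L_after.
I_p = ½(1.76)(0.541)² = 0.2576 kg·m².
Added inertia Σmr² = (0.196)(0.502)² = 0.04939 kg·m²; I_f = 0.2576 + 0.04939 = 0.3070 kg·m².
ω_f = I_p ω_i / I_f = (0.2576)(2.92) / 0.3070 = 2.450 rad/s.

ω_f ≈ 2.45 rad/s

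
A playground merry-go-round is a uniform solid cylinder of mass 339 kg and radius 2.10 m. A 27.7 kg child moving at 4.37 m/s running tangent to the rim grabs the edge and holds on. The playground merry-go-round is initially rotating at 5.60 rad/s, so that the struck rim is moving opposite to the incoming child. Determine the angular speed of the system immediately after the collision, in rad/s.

The axle reaction passes through the axle and exerts no torque about it; angular momentum about the axle is conserved through the impact.
I_p = ½(339)(2.10)² = 747.5 kg·m². Taking the sense of the child's angular momentum as positive, L_{child} = m v R = (27.7)(4.37)(2.10) = 254.2 kg·m²/s.
L_i = −I_p ω_p + m v R = −(747.5)(5.60) + 254.2 = -3932 kg·m²/s.
After sticking, I_f = I_p + m R² = 747.5 + (27.7)(2.10)² = 869.7 kg·m².
ω_f = L_i / I_f = -3932 / 869.7 = -4.521 rad/s.

|ω_f| ≈ 4.52 rad/s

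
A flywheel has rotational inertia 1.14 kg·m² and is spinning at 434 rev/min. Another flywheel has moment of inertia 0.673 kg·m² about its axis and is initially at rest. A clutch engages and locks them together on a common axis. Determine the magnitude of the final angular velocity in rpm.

|ω_f| ≈ 273 rpm

The coupling torques are internal; angular momentum about the shared axis is conserved.
Taking A's sense as positive: L = (1.140)(434) = 494.8 kg·m²·rpm.
Combined I = 1.140 + 0.6730 = 1.813 kg·m².
ω_f = L / I = 494.8 / 1.813 = 272.9 rpm.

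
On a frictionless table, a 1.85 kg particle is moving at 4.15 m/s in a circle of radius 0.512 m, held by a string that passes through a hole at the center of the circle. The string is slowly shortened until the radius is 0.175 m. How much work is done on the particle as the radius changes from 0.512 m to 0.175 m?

Central (radial) force ⇒ zero torque about the center ⇒ m v r is constant.
v₂ = v₁ r₁ / r₂ = (4.15)(0.512) / (0.175) = 12.14 m/s.
W = ΔKE = ½m(v₂² − v₁²) = 120.4 J.

W ≈ 120 J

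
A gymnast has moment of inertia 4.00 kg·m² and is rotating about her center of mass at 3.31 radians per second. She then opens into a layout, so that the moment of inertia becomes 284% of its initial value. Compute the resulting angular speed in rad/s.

ω₂ ≈ 1.17 rad/s

Angular momentum about the spin axis is conserved since the torque about it is zero.
I₂ = 2.84 × 4.00 = 11.36 kg·m².
ω₂ = I₁ω₁ / I₂ = (4.000)(3.31 rad/s) / (11.36) = 1.165 rad/s.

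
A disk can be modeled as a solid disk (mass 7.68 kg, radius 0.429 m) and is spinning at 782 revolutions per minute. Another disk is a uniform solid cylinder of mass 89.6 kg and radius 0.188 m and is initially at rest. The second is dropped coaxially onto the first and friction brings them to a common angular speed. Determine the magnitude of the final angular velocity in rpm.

The coupling torques are internal; angular momentum about the shared axis is conserved.
Moments of inertia: I_A = ½(7.68)(0.429)² = 0.7067 kg·m²; I_B = ½(89.6)(0.188)² = 1.583 kg·m².
Taking A's sense as positive: L = (0.7067)(782) = 552.7 kg·m²·rpm.
Combined I = 0.7067 + 1.583 = 2.290 kg·m².
ω_f = L / I = 552.7 / 2.290 = 241.3 rpm.

|ω_f| ≈ 241 rpm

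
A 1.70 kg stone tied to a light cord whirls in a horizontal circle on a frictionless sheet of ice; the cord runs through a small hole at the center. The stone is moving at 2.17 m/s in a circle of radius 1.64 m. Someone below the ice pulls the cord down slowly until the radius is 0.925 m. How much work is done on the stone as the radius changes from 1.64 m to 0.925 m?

W ≈ 8.58 J

Central (radial) force ⇒ zero torque about the center ⇒ m v r is constant.
v₂ = v₁ r₁ / r₂ = (2.17)(1.64) / (0.925) = 3.847 m/s.
W = ΔKE = ½m(v₂² − v₁²) = 8.579 J.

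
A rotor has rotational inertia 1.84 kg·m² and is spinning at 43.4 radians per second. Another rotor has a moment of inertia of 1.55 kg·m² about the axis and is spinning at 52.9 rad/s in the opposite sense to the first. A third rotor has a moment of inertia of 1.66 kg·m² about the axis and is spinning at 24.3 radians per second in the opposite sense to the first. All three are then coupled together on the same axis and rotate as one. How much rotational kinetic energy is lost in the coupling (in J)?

The coupling torques are internal; angular momentum about the shared axis is conserved.
Taking A's sense as positive: L = (1.840)(43.4) − (1.550)(52.9) − (1.660)(24.3) = -42.48 kg·m²·rad/s.
Combined I = 1.840 + 1.550 + 1.660 = 5.050 kg·m².
ω_f = L / I = -42.48 / 5.050 = -8.411 rad/s.
KE_i = ½ΣIω² = 4392 J; KE_f = ½(5.050)(8.411)² = 178.6 J.

ΔKE lost ≈ 4210 J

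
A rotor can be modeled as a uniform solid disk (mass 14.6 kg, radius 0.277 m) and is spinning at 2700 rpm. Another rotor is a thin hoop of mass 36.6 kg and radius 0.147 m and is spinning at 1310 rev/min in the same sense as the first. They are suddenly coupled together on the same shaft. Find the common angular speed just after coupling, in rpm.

|ω_f| ≈ 1890 rpm

The coupling torques are internal; angular momentum about the shared axis is conserved.
Moments of inertia: I_A = ½(14.6)(0.277)² = 0.5601 kg·m²; I_B = (36.6)(0.147)² = 0.7909 kg·m².
Taking A's sense as positive: L = (0.5601)(2700) + (0.7909)(1310) = 2548 kg·m²·rpm.
Combined I = 0.5601 + 0.7909 = 1.351 kg·m².
ω_f = L / I = 2548 / 1.351 = 1886 rpm.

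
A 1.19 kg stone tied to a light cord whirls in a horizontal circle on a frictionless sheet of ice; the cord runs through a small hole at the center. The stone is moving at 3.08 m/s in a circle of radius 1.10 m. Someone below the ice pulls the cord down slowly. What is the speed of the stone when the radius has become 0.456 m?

v₂ ≈ 7.43 m/s

The only horizontal force on the mass is along the cord (radial), so it exerts no torque about the hole and angular momentum m v r is conserved.
v₂ = v₁ r₁ / r₂ = (3.08)(1.10) / (0.456) = 7.430 m/s.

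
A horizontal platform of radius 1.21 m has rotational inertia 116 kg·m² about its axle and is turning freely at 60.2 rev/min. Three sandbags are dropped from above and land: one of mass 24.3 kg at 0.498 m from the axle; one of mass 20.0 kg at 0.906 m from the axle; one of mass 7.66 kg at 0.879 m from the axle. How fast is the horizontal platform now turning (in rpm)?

No external torque acts about the axle; L_before = L_after.
Added inertia Σmr² = (24.3)(0.498)² + (20.0)(0.906)² + (7.66)(0.879)² = 28.36 kg·m²; I_f = 116.0 + 28.36 = 144.4 kg·m².
ω_f = I_p ω_i / I_f = (116.0)(60.2) / 144.4 = 48.37 rpm.

ω_f ≈ 48.4 rpm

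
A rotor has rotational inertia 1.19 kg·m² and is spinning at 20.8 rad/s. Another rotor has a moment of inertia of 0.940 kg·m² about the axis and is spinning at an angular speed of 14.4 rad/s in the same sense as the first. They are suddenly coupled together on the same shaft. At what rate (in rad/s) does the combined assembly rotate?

The coupling torques are internal; angular momentum about the shared axis is conserved.
Taking A's sense as positive: L = (1.190)(20.8) + (0.9400)(14.4) = 38.29 kg·m²·rad/s.
Combined I = 1.190 + 0.9400 = 2.130 kg·m².
ω_f = L / I = 38.29 / 2.130 = 17.98 rad/s.

|ω_f| ≈ 18.0 rad/s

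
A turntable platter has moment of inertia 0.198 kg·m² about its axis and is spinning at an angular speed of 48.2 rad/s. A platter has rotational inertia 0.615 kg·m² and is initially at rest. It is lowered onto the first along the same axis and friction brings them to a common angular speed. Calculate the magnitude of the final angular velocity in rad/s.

The coupling torques are internal; angular momentum about the shared axis is conserved.
Taking A's sense as positive: L = (0.1980)(48.2) = 9.544 kg·m²·rad/s.
Combined I = 0.1980 + 0.6150 = 0.8130 kg·m².
ω_f = L / I = 9.544 / 0.8130 = 11.74 rad/s.

|ω_f| ≈ 11.7 rad/s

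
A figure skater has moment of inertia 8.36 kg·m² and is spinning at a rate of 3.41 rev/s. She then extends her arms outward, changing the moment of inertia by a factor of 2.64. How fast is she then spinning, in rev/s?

ω₂ ≈ 1.29 rev/s

Angular momentum about the spin axis is conserved since the torque about it is zero.
I₂ = 2.64 × 8.36 = 22.07 kg·m².
ω₂ = I₁ω₁ / I₂ = (8.360)(3.41 rev/s) / (22.07) = 1.292 rev/s.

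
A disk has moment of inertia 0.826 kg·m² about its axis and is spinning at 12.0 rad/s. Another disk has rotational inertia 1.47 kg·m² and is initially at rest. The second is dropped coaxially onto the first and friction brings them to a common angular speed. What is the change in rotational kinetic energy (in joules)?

ΔKE ≈ -38.1 J

No external torque acts about the common axis, so total angular momentum is conserved.
Taking A's sense as positive: L = (0.8260)(12.0) = 9.912 kg·m²·rad/s.
Combined I = 0.8260 + 1.470 = 2.296 kg·m².
ω_f = L / I = 9.912 / 2.296 = 4.317 rad/s.
KE_i = ½ΣIω² = 59.47 J; KE_f = ½(2.296)(4.317)² = 21.40 J.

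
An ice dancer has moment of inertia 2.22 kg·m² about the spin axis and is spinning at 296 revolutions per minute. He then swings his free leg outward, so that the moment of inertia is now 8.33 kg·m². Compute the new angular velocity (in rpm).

ω₂ ≈ 78.9 rpm

No external torque acts about the spin axis, so angular momentum is conserved.
ω₂ = I₁ω₁ / I₂ = (2.220)(296 rpm) / (8.330) = 78.89 rpm.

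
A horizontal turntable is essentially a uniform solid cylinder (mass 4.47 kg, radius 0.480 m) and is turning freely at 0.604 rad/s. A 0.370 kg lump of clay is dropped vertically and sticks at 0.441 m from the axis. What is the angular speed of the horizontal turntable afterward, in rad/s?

ω_f ≈ 0.530 rad/s

The added mass arrives with no angular momentum about the axis, and any external torque about the axis is negligible, so the system's angular momentum is conserved.
I_p = ½(4.47)(0.480)² = 0.5149 kg·m².
Added inertia Σmr² = (0.370)(0.441)² = 0.07196 kg·m²; I_f = 0.5149 + 0.07196 = 0.5869 kg·m².
ω_f = I_p ω_i / I_f = (0.5149)(0.604) / 0.5869 = 0.5299 rad/s.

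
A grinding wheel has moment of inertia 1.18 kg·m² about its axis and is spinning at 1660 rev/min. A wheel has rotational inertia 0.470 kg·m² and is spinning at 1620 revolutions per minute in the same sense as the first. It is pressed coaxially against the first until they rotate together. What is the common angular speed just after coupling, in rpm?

|ω_f| ≈ 1650 rpm

No external torque acts about the common axis, so total angular momentum is conserved.
Taking A's sense as positive: L = (1.180)(1660) + (0.4700)(1620) = 2720 kg·m²·rpm.
Combined I = 1.180 + 0.4700 = 1.650 kg·m².
ω_f = L / I = 2720 / 1.650 = 1649 rpm.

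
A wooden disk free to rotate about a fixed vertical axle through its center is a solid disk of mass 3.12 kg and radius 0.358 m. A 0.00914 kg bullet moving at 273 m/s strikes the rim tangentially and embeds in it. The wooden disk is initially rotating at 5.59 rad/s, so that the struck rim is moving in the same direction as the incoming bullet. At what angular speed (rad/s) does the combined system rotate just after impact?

The axle reaction passes through the axle and exerts no torque about it; angular momentum about the axle is conserved through the impact.
I_p = ½(3.12)(0.358)² = 0.1999 kg·m². Taking the sense of the bullet's angular momentum as positive, L_{bullet} = m v R = (0.00914)(273)(0.358) = 0.8933 kg·m²/s.
L_i = +I_p ω_p + m v R = +(0.1999)(5.59) + 0.8933 = 2.011 kg·m²/s.
After sticking, I_f = I_p + m R² = 0.1999 + (0.00914)(0.358)² = 0.2011 kg·m².
ω_f = L_i / I_f = 2.011 / 0.2011 = 9.999 rad/s.

|ω_f| ≈ 10.0 rad/s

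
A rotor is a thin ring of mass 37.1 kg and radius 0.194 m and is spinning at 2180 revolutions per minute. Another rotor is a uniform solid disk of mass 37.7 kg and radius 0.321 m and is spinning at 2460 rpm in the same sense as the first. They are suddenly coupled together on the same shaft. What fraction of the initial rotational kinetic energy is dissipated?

No external torque acts about the common axis, so total angular momentum is conserved.
Moments of inertia: I_A = (37.1)(0.194)² = 1.396 kg·m²; I_B = ½(37.7)(0.321)² = 1.942 kg·m².
Taking A's sense as positive: L = (1.396)(2180) + (1.942)(2460) = 7822 kg·m²·rpm.
Combined I = 1.396 + 1.942 = 3.339 kg·m².
ω_f = L / I = 7822 / 3.339 = 2343 rpm.
KE_i = ½ΣIω² = 1.008e+05 J; KE_f = ½(3.339)(245.3)² = 1.005e+05 J.
Fraction dissipated = (KE_i − KE_f)/KE_i = 0.003463.

fraction ≈ 0.00346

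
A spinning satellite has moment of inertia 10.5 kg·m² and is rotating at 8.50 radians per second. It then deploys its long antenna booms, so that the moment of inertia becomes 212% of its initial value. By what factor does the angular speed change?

Angular momentum about the spin axis is conserved since the torque about it is zero.
I₂ = 2.12 × 10.5 = 22.26 kg·m².
ω₂/ω₁ = I₁/I₂ = 10.50 / 22.26 = 0.4717.

ω₂/ω₁ ≈ 0.472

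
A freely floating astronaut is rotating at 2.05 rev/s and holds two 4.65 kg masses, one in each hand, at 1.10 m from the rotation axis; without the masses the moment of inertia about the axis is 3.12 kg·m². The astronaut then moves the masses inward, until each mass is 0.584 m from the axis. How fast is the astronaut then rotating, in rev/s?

ω₂ ≈ 4.68 rev/s

Angular momentum about the spin axis is conserved since the torque about it is zero.
I₁ = 3.12 + 2(4.65)(1.10)² = 14.37 kg·m²; I₂ = 3.12 + 2(4.65)(0.584)² = 6.292 kg·m².
ω₂ = I₁ω₁ / I₂ = (14.37)(2.05 rev/s) / (6.292) = 4.683 rev/s.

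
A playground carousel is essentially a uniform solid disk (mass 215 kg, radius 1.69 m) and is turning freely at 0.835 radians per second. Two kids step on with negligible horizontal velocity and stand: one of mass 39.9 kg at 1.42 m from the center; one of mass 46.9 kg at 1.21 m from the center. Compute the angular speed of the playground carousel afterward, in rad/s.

The added mass arrives with no angular momentum about the center, and any external torque about the center is negligible, so the system's angular momentum is conserved.
I_p = ½(215)(1.69)² = 307.0 kg·m².
Added inertia Σmr² = (39.9)(1.42)² + (46.9)(1.21)² = 149.1 kg·m²; I_f = 307.0 + 149.1 = 456.2 kg·m².
ω_f = I_p ω_i / I_f = (307.0)(0.835) / 456.2 = 0.5620 rad/s.

ω_f ≈ 0.562 rad/s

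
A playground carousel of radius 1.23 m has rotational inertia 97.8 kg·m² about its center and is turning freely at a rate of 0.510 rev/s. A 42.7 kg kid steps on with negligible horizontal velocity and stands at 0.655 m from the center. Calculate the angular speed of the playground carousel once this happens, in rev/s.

ω_f ≈ 0.430 rev/s

No external torque acts about the center; L_before = L_after.
Added inertia Σmr² = (42.7)(0.655)² = 18.32 kg·m²; I_f = 97.80 + 18.32 = 116.1 kg·m².
ω_f = I_p ω_i / I_f = (97.80)(0.510) / 116.1 = 0.4295 rev/s.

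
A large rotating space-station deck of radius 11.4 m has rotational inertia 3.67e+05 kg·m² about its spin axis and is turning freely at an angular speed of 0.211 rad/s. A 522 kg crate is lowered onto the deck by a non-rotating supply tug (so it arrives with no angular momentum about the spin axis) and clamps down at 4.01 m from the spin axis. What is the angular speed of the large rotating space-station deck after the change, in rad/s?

No external torque acts about the spin axis; L_before = L_after.
Added inertia Σmr² = (522)(4.01)² = 8394 kg·m²; I_f = 3.670e+05 + 8394 = 3.754e+05 kg·m².
ω_f = I_p ω_i / I_f = (3.670e+05)(0.211) / 3.754e+05 = 0.2063 rad/s.

ω_f ≈ 0.206 rad/s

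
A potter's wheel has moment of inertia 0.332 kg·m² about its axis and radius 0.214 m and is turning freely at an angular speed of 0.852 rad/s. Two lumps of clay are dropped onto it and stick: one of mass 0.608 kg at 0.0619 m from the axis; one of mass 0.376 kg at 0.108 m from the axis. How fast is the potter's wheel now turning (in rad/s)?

ω_f ≈ 0.835 rad/s

No external torque acts about the axis; L_before = L_after.
Added inertia Σmr² = (0.608)(0.0619)² + (0.376)(0.108)² = 0.006715 kg·m²; I_f = 0.3320 + 0.006715 = 0.3387 kg·m².
ω_f = I_p ω_i / I_f = (0.3320)(0.852) / 0.3387 = 0.8351 rad/s.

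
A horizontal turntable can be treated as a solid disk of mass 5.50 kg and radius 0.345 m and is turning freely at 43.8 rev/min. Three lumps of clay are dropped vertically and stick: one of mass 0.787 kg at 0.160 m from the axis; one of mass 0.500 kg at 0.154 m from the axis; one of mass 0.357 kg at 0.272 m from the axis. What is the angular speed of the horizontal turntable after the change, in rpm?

The added mass arrives with no angular momentum about the axis, and any external torque about the axis is negligible, so the system's angular momentum is conserved.
I_p = ½(5.50)(0.345)² = 0.3273 kg·m².
Added inertia Σmr² = (0.787)(0.160)² + (0.500)(0.154)² + (0.357)(0.272)² = 0.05842 kg·m²; I_f = 0.3273 + 0.05842 = 0.3857 kg·m².
ω_f = I_p ω_i / I_f = (0.3273)(43.8) / 0.3857 = 37.17 rpm.

ω_f ≈ 37.2 rpm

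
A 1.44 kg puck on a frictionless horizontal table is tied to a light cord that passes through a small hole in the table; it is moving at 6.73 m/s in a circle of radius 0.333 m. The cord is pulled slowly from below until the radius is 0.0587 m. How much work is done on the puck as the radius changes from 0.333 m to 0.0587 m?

W ≈ 1020 J

The only horizontal force on the mass is along the cord (radial), so it exerts no torque about the hole and angular momentum m v r is conserved.
v₂ = v₁ r₁ / r₂ = (6.73)(0.333) / (0.0587) = 38.18 m/s.
W = ΔKE = ½m(v₂² − v₁²) = 1017 J.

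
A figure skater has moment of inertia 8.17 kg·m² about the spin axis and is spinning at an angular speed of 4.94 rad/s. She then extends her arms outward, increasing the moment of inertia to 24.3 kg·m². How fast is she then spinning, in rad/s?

ω₂ ≈ 1.66 rad/s

No external torque acts about the spin axis, so angular momentum is conserved.
ω₂ = I₁ω₁ / I₂ = (8.170)(4.94 rad/s) / (24.30) = 1.661 rad/s.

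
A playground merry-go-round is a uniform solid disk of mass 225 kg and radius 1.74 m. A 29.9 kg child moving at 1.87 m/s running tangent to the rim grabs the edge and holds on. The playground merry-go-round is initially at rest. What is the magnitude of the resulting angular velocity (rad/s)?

The axle reaction passes through the axle and exerts no torque about it; angular momentum about the axle is conserved through the impact.
I_p = ½(225)(1.74)² = 340.6 kg·m². Taking the sense of the child's angular momentum as positive, L_{child} = m v R = (29.9)(1.87)(1.74) = 97.29 kg·m²/s.
L_i = 0 + 97.29 = 97.29 kg·m²/s.
After sticking, I_f = I_p + m R² = 340.6 + (29.9)(1.74)² = 431.1 kg·m².
ω_f = L_i / I_f = 97.29 / 431.1 = 0.2257 rad/s.

|ω_f| ≈ 0.226 rad/s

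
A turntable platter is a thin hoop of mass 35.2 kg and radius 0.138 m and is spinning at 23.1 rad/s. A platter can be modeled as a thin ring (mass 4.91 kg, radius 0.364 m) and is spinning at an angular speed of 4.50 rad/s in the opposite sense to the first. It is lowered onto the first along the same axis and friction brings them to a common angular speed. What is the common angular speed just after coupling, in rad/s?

The coupling torques are internal; angular momentum about the shared axis is conserved.
Moments of inertia: I_A = (35.2)(0.138)² = 0.6703 kg·m²; I_B = (4.91)(0.364)² = 0.6506 kg·m².
Taking A's sense as positive: L = (0.6703)(23.1) − (0.6506)(4.50) = 12.56 kg·m²·rad/s.
Combined I = 0.6703 + 0.6506 = 1.321 kg·m².
ω_f = L / I = 12.56 / 1.321 = 9.507 rad/s.

|ω_f| ≈ 9.51 rad/s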